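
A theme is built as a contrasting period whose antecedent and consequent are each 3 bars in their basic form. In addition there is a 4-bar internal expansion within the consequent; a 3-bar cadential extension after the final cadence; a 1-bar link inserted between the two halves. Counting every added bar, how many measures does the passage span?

Basic contrasting period: 3 + 3 = 6 bars.
6 (basic form) + 4 (internal expansion) + 3 (cadential extension) + 1 (link) = 14.

14 measures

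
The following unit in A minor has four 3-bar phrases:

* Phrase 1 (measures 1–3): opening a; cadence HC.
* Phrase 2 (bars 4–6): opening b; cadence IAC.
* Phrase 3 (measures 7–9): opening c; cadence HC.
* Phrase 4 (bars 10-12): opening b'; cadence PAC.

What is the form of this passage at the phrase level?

Four phrases in two halves: the first half (bars 1–6) ends with an imperfect authentic cadence, the second (measures 7-12) with a perfect authentic cadence — a large antecedent–consequent pair, i.e. a double period.
Phrase 3 begins with different material from phrase 1, making it contrasting.

contrasting double period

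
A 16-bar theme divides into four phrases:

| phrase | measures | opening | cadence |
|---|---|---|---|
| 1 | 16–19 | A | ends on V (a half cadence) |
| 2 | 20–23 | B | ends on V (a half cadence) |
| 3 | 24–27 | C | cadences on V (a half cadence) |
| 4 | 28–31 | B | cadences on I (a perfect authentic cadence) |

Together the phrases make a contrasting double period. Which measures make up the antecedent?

measures 16–23

In a double period the first pair of phrases (ending half cadence) is the large antecedent and the second pair (ending perfect authentic cadence) is the large consequent; the antecedent is measures 16–23.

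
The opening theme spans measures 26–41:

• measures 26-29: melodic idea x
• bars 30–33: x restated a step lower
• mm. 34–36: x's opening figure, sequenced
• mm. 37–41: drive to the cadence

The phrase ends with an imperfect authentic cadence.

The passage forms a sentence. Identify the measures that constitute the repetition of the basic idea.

The presentation of a sentence is the basic idea (mm. 26–29) plus its repetition (bars 30-33); the repetition of the basic idea is therefore mm. 30-33.

measures 30–33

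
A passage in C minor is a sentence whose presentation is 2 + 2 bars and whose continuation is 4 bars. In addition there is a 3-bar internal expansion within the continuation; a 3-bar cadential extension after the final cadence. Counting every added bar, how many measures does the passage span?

14 measures

Basic sentence: 2 + 2 + 4 = 8 bars.
8 (basic form) + 3 (internal expansion) + 3 (cadential extension) = 14.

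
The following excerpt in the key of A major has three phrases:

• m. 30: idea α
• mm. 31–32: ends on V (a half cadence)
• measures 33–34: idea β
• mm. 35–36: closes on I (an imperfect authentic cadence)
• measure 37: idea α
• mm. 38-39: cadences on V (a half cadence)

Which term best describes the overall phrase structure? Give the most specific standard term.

The final phrase closes with a half cadence, which is not stronger than the preceding imperfect authentic cadence; the 3 phrases lack an overall antecedent–consequent design and so form a phrase group.

phrase group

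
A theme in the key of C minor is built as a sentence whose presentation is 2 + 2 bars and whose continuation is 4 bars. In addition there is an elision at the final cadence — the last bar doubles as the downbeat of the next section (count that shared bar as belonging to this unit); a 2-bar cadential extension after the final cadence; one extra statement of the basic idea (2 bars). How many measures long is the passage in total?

12 measures

Basic sentence: 2 + 2 + 4 = 8 bars.
8 (basic form) + 2 (cadential extension) + 2 (extra statement) = 12.
The elision shares a bar with the next section but does not change this unit's count.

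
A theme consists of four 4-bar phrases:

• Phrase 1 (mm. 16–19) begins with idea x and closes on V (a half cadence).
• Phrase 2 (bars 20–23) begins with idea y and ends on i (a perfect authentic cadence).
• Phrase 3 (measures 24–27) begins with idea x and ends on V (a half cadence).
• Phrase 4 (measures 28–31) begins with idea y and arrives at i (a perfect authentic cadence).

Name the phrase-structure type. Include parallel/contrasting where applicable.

repeated period

The cadence pattern HC–PAC–HC–PAC is weak–strong twice, and phrases 3–4 restate phrases 1–2: a period heard twice, not a double period (which would end weakly at phrase 2).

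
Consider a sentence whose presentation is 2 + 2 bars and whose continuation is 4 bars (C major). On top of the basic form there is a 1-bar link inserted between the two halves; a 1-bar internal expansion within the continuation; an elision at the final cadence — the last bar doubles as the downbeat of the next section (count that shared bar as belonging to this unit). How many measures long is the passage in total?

10 measures

Basic sentence: 2 + 2 + 4 = 8 bars.
8 (basic form) + 1 (link) + 1 (internal expansion) = 10.
The elision shares a bar with the next section but does not change this unit's count.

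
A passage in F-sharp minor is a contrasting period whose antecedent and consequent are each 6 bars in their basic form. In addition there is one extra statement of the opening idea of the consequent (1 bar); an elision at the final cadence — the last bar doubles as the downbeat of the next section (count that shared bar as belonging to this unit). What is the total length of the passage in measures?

13 measures

Basic contrasting period: 6 + 6 = 12 bars.
12 (basic form) + 1 (extra statement) = 13.
The elision shares a bar with the next section but does not change this unit's count.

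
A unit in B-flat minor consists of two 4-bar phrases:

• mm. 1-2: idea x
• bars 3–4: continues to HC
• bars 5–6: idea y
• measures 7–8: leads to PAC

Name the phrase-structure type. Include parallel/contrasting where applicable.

Phrase 1 ends with a half cadence (weaker) and phrase 2 with a perfect authentic cadence (stronger): antecedent + consequent = a period.
The two phrases open with different material (x / y), so the period is contrasting.

contrasting period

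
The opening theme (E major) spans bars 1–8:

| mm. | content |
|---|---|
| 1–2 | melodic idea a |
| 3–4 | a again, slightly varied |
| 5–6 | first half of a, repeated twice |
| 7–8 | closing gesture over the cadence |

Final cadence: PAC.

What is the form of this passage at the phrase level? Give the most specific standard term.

Basic idea (mm. 1–2) + its repetition (measures 3-4) form the presentation; fragmentation and cadence (bars 5–8) form the continuation — the 8-bar whole is a sentence.

sentence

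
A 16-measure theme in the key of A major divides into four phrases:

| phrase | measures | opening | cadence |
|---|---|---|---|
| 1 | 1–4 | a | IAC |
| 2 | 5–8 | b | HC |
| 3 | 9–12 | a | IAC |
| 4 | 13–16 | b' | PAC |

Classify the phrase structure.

parallel double period

Four phrases in two halves: the first half (bars 1–8) ends with a half cadence, the second (mm. 9–16) with a perfect authentic cadence — a large antecedent–consequent pair, i.e. a double period.
Phrase 3 begins with the same material as phrase 1, making it parallel.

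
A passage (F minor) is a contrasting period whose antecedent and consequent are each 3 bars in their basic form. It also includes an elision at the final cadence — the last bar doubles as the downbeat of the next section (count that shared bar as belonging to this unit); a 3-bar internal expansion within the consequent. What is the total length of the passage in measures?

Basic contrasting period: 3 + 3 = 6 bars.
6 (basic form) + 3 (internal expansion) = 9.
The elision shares a bar with the next section but does not change this unit's count.

9 measures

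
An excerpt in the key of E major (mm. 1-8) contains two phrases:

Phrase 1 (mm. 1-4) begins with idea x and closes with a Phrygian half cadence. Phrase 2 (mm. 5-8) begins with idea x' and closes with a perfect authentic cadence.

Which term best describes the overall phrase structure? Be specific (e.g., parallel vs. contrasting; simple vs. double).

Phrase 1 ends with a Phrygian half cadence (weaker) and phrase 2 with a perfect authentic cadence (stronger): antecedent + consequent = a period.
The two phrases open with the same material (x / x'), so the period is parallel.

parallel period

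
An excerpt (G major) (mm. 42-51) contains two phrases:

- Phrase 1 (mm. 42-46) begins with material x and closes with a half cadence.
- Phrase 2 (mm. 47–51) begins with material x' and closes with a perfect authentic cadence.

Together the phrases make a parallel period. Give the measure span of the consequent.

measures 47–51

The phrase ending with the weaker cadence (half cadence) is the antecedent; the one ending more conclusively (perfect authentic cadence) is the consequent. The consequent is measures 47–51.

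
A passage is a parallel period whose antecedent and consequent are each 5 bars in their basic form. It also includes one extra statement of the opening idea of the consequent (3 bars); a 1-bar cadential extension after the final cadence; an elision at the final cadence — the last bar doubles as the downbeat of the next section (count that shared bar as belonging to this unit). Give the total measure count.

14 measures

Basic parallel period: 5 + 5 = 10 bars.
10 (basic form) + 3 (extra statement) + 1 (cadential extension) = 14.
The elision shares a bar with the next section but does not change this unit's count.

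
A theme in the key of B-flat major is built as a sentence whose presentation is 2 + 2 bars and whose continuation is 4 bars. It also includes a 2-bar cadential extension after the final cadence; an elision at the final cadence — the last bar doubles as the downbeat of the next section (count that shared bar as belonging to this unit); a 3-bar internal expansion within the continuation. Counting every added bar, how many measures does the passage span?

Basic sentence: 2 + 2 + 4 = 8 bars.
8 (basic form) + 2 (cadential extension) + 3 (internal expansion) = 13.
The elision shares a bar with the next section but does not change this unit's count.

13 measures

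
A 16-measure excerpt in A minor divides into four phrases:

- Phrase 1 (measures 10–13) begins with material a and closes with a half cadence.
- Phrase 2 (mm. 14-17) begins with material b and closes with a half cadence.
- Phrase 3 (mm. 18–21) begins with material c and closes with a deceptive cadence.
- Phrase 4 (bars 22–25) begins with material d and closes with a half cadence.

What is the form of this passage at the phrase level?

phrase group

Phrase 4 ends with a half cadence, no stronger than phrase 2's half cadence, so the four phrases do not form a double period; nor do phrases 3–4 duplicate 1–2, so it is not a repeated period. With no phrase reaching a conclusive cadence, the passage is a phrase group.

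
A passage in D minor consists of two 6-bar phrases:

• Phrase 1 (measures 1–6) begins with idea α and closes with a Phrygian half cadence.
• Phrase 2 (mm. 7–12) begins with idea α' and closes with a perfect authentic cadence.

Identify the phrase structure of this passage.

Phrase 1 ends with a Phrygian half cadence (weaker) and phrase 2 with a perfect authentic cadence (stronger): antecedent + consequent = a period.
The two phrases open with the same material (α / α'), so the period is parallel.

parallel period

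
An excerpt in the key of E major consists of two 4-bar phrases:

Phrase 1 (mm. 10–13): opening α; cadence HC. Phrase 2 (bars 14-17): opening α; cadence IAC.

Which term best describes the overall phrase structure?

Phrase 1 ends with a half cadence (weaker) and phrase 2 with an imperfect authentic cadence (stronger): antecedent + consequent = a period.
The two phrases open with the same material (α / α), so the period is parallel.

parallel period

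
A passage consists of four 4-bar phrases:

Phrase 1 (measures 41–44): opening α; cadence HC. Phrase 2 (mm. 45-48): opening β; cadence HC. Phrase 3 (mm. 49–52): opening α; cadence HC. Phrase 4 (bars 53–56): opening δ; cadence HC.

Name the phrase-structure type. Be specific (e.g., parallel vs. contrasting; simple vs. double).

Phrase 4 ends with a half cadence, no stronger than phrase 2's half cadence, so the four phrases do not form a double period; nor do phrases 3–4 duplicate 1–2, so it is not a repeated period. With no phrase reaching a conclusive cadence, the passage is a phrase group.

phrase group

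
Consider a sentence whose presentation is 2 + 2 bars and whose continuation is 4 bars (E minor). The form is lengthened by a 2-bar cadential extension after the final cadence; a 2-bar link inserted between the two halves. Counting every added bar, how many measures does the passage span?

12 measures

Basic sentence: 2 + 2 + 4 = 8 bars.
8 (basic form) + 2 (cadential extension) + 2 (link) = 12.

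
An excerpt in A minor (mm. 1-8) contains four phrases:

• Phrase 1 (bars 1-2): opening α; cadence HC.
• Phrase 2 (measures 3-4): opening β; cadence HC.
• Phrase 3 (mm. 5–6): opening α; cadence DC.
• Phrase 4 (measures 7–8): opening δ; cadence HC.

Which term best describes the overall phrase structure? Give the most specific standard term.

phrase group

Phrase 4 ends with a half cadence, no stronger than phrase 2's half cadence, so the four phrases do not form a double period; nor do phrases 3–4 duplicate 1–2, so it is not a repeated period. With no phrase reaching a conclusive cadence, the passage is a phrase group.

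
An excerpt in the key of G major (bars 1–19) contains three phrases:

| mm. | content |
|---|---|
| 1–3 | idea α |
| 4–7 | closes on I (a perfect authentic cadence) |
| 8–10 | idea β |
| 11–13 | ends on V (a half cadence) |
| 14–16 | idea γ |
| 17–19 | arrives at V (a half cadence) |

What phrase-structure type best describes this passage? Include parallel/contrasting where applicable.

phrase group

The final phrase closes with a half cadence, which is not stronger than the preceding half cadence; the 3 phrases lack an overall antecedent–consequent design and so form a phrase group.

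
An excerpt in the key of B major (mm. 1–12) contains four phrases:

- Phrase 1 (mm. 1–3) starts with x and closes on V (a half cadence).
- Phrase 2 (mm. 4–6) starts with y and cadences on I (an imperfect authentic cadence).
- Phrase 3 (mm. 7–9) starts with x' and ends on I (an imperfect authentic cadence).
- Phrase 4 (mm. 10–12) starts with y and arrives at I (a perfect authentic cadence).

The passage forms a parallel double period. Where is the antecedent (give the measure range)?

measures 1–6

In a double period the four phrases pair into a large antecedent (phrases 1–2, ending imperfect authentic cadence) and a large consequent (phrases 3–4, ending perfect authentic cadence). The antecedent spans bars 1–6.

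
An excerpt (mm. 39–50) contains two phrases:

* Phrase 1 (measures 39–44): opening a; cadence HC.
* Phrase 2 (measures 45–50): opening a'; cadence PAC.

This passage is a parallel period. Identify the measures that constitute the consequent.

The antecedent is the phrase ending with the weaker cadence (half cadence, phrase 1) and the consequent the one ending more conclusively (perfect authentic cadence, phrase 2); the consequent is mm. 45–50.

measures 45–50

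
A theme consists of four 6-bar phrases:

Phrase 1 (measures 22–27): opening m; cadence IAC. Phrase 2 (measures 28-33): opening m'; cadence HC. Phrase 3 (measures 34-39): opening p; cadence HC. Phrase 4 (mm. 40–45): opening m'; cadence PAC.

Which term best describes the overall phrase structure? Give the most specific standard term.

contrasting double period

Four phrases in two halves: the first half (mm. 22-33) ends with a half cadence, the second (measures 34–45) with a perfect authentic cadence — a large antecedent–consequent pair, i.e. a double period.
Phrase 3 begins with different material from phrase 1, making it contrasting.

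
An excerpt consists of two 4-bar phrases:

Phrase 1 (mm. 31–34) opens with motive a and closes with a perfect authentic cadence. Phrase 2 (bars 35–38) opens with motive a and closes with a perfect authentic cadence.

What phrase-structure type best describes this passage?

repeated phrase

Both phrases have the same opening (a) and the same cadence (perfect authentic cadence): the second is a restatement, not a consequent, so this is a repeated phrase rather than a period.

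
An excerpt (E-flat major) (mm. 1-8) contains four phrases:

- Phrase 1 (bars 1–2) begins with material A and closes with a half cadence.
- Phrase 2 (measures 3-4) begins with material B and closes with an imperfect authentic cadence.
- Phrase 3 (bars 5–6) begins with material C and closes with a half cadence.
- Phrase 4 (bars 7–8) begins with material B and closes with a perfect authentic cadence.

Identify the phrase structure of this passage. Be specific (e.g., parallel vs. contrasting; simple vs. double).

contrasting double period

Four phrases in two halves: the first half (bars 1-4) ends with an imperfect authentic cadence, the second (mm. 5–8) with a perfect authentic cadence — a large antecedent–consequent pair, i.e. a double period.
Phrase 3 begins with different material from phrase 1, making it contrasting.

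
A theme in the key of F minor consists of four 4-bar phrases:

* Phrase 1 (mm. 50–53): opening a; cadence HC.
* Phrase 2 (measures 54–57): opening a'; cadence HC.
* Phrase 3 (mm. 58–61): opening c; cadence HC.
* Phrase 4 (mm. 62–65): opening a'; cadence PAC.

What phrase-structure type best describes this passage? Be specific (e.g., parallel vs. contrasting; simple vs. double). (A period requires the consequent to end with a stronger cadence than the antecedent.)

contrasting double period

Four phrases in two halves: the first half (mm. 50–57) ends with a half cadence, the second (mm. 58–65) with a perfect authentic cadence — a large antecedent–consequent pair, i.e. a double period.
Phrase 3 begins with different material from phrase 1, making it contrasting.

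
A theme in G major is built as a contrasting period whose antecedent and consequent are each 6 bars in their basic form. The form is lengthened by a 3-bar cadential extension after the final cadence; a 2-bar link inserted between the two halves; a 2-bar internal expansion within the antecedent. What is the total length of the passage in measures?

Basic contrasting period: 6 + 6 = 12 bars.
12 (basic form) + 3 (cadential extension) + 2 (link) + 2 (internal expansion) = 19.

19 measures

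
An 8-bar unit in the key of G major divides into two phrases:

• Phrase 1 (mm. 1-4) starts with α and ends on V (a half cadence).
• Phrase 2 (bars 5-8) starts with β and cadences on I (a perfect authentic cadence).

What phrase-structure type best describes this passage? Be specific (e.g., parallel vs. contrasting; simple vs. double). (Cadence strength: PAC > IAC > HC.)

contrasting period

Phrase 1 ends with a half cadence (weaker) and phrase 2 with a perfect authentic cadence (stronger): antecedent + consequent = a period.
The two phrases open with different material (α / β), so the period is contrasting.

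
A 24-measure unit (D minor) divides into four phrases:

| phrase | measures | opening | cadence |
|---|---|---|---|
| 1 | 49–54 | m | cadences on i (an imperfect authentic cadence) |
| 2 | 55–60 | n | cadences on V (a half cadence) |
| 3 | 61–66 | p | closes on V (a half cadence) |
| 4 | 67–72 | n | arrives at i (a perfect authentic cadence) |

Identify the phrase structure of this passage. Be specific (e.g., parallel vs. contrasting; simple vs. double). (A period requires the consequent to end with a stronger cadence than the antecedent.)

contrasting double period

Four phrases in two halves: the first half (mm. 49-60) ends with a half cadence, the second (bars 61–72) with a perfect authentic cadence — a large antecedent–consequent pair, i.e. a double period.
Phrase 3 begins with different material from phrase 1, making it contrasting.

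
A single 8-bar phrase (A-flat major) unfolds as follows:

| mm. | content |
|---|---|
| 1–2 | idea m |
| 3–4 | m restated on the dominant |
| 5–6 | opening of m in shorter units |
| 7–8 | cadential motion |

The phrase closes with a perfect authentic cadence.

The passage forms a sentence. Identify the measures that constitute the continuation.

measures 5–8

After the presentation (bars 1–4), the continuation covers the fragmentation through the cadence: measures 5–8.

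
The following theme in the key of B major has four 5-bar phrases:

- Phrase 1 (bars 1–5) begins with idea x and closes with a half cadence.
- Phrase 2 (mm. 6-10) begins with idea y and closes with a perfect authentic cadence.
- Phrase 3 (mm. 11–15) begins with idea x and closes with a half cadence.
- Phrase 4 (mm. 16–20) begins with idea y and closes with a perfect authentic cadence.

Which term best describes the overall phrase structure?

repeated period

The cadence pattern HC–PAC–HC–PAC is weak–strong twice, and phrases 3–4 restate phrases 1–2: a period heard twice, not a double period (which would end weakly at phrase 2).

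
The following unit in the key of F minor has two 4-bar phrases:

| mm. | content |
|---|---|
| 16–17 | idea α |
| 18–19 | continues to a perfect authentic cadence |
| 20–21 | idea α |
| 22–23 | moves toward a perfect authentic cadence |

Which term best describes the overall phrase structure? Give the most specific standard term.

repeated phrase

Both phrases have the same opening (α) and the same cadence (perfect authentic cadence): the second is a restatement, not a consequent, so this is a repeated phrase rather than a period.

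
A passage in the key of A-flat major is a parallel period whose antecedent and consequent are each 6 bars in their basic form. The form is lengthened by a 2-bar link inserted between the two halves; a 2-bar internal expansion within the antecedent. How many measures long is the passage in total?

Basic parallel period: 6 + 6 = 12 bars.
12 (basic form) + 2 (link) + 2 (internal expansion) = 16.

16 measures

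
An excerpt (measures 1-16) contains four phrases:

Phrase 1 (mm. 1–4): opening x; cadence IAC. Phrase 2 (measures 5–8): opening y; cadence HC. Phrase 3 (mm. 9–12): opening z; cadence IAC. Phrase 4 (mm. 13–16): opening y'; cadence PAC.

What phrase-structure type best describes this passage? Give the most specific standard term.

contrasting double period

Four phrases in two halves: the first half (mm. 1–8) ends with a half cadence, the second (mm. 9–16) with a perfect authentic cadence — a large antecedent–consequent pair, i.e. a double period.
Phrase 3 begins with different material from phrase 1, making it contrasting.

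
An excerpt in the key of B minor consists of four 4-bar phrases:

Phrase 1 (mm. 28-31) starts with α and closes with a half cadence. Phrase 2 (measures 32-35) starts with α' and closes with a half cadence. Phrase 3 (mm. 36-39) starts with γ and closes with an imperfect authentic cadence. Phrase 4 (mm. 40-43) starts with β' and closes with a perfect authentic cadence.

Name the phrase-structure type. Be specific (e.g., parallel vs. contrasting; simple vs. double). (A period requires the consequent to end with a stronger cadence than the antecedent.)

Four phrases in two halves: the first half (mm. 28–35) ends with a half cadence, the second (mm. 36–43) with a perfect authentic cadence — a large antecedent–consequent pair, i.e. a double period.
Phrase 3 begins with different material from phrase 1, making it contrasting.

contrasting double period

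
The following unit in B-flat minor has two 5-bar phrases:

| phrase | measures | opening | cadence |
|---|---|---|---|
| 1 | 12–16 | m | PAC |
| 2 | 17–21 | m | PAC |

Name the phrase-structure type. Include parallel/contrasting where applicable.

Both phrases have the same opening (m) and the same cadence (perfect authentic cadence): the second is a restatement, not a consequent, so this is a repeated phrase rather than a period.

repeated phrase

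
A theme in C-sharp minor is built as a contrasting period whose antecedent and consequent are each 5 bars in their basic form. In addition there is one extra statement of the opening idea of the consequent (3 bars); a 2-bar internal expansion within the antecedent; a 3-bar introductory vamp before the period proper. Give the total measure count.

18 measures

Basic contrasting period: 5 + 5 = 10 bars.
10 (basic form) + 3 (extra statement) + 2 (internal expansion) + 3 (introduction) = 18.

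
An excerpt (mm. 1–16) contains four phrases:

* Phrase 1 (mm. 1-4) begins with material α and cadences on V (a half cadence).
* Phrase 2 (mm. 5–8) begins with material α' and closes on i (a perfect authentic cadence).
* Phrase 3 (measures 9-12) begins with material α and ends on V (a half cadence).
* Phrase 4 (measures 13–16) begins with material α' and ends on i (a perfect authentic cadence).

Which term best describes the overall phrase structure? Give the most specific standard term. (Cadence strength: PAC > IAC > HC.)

The cadence pattern HC–PAC–HC–PAC is weak–strong twice, and phrases 3–4 restate phrases 1–2: a period heard twice, not a double period (which would end weakly at phrase 2).

repeated period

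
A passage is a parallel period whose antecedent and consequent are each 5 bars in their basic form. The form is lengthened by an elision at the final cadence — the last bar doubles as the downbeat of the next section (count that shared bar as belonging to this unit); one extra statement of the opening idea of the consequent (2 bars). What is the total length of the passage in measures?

Basic parallel period: 5 + 5 = 10 bars.
10 (basic form) + 2 (extra statement) = 12.
The elision shares a bar with the next section but does not change this unit's count.

12 measures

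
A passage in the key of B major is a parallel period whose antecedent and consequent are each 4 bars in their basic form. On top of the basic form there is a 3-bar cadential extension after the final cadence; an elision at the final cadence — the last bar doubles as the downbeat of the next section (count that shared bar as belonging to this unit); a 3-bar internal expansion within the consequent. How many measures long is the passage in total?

14 measures

Basic parallel period: 4 + 4 = 8 bars.
8 (basic form) + 3 (cadential extension) + 3 (internal expansion) = 14.
The elision shares a bar with the next section but does not change this unit's count.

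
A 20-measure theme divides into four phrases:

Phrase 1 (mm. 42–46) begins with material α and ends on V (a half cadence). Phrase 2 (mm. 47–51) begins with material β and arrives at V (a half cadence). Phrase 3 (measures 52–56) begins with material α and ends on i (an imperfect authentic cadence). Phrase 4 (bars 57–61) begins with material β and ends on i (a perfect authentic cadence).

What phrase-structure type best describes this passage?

Four phrases in two halves: the first half (measures 42–51) ends with a half cadence, the second (mm. 52–61) with a perfect authentic cadence — a large antecedent–consequent pair, i.e. a double period.
Phrase 3 begins with the same material as phrase 1, making it parallel.

parallel double period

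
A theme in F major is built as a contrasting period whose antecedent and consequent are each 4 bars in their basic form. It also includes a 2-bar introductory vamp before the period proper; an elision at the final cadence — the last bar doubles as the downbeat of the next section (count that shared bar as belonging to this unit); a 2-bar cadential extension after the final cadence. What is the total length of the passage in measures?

Basic contrasting period: 4 + 4 = 8 bars.
8 (basic form) + 2 (introduction) + 2 (cadential extension) = 12.
The elision shares a bar with the next section but does not change this unit's count.

12 measures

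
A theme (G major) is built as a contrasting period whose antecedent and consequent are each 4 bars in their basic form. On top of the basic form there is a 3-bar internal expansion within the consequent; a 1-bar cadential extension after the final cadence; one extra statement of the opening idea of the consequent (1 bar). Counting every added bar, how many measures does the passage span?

Basic contrasting period: 4 + 4 = 8 bars.
8 (basic form) + 3 (internal expansion) + 1 (cadential extension) + 1 (extra statement) = 13.

13 measures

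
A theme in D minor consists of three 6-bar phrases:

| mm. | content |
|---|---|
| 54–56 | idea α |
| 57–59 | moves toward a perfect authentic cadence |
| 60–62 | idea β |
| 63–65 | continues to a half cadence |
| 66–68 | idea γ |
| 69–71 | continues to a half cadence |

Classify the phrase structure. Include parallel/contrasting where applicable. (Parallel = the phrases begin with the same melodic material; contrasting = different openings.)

phrase group

The final phrase closes with a half cadence, which is not stronger than the preceding half cadence; the 3 phrases lack an overall antecedent–consequent design and so form a phrase group.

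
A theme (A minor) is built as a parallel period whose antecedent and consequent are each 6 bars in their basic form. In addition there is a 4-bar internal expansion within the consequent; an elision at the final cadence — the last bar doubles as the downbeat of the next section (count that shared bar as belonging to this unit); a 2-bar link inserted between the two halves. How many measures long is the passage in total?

18 measures

Basic parallel period: 6 + 6 = 12 bars.
12 (basic form) + 4 (internal expansion) + 2 (link) = 18.
The elision shares a bar with the next section but does not change this unit's count.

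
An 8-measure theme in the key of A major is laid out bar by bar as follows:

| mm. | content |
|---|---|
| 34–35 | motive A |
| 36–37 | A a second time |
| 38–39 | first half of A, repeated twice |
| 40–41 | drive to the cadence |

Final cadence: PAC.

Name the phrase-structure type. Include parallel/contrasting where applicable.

sentence

Basic idea (mm. 34-35) + its repetition (mm. 36–37) form the presentation; fragmentation and cadence (mm. 38–41) form the continuation — the 8-bar whole is a sentence.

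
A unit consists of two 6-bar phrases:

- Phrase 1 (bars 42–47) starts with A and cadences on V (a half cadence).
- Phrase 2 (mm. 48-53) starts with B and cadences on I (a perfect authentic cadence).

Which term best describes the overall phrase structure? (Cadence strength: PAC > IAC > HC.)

contrasting period

Phrase 1 ends with a half cadence (weaker) and phrase 2 with a perfect authentic cadence (stronger): antecedent + consequent = a period.
The two phrases open with different material (A / B), so the period is contrasting.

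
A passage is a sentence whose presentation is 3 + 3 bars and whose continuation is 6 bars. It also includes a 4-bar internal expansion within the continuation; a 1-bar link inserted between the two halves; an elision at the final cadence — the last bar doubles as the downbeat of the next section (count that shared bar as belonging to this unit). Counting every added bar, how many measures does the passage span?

17 measures

Basic sentence: 3 + 3 + 6 = 12 bars.
12 (basic form) + 4 (internal expansion) + 1 (link) = 17.
The elision shares a bar with the next section but does not change this unit's count.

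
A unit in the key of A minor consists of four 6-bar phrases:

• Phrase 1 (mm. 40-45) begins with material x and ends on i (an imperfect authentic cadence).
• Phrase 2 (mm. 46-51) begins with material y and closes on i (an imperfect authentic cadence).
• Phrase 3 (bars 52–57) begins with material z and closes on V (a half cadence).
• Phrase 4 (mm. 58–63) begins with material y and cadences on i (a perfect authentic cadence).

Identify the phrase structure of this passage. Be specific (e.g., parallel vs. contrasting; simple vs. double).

contrasting double period

Four phrases in two halves: the first half (mm. 40–51) ends with an imperfect authentic cadence, the second (bars 52–63) with a perfect authentic cadence — a large antecedent–consequent pair, i.e. a double period.
Phrase 3 begins with different material from phrase 1, making it contrasting.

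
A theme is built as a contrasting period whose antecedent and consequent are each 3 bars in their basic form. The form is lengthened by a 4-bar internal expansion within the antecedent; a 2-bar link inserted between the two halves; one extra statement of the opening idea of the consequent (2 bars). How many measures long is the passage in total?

Basic contrasting period: 3 + 3 = 6 bars.
6 (basic form) + 4 (internal expansion) + 2 (link) + 2 (extra statement) = 14.

14 measures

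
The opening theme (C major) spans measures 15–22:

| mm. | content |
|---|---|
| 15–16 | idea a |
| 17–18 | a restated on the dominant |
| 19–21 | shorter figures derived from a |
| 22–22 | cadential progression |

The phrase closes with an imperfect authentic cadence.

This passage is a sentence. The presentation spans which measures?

measures 15–18

The presentation of a sentence is the basic idea (mm. 15–16) plus its repetition (mm. 17–18); the presentation is therefore mm. 15-18.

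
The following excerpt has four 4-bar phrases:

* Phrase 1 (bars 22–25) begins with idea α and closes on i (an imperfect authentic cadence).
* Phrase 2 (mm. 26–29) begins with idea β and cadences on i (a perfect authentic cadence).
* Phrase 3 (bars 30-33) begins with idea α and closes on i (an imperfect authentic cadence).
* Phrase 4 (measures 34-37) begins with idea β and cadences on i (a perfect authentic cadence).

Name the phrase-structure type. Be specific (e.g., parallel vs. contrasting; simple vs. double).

The cadence pattern IAC–PAC–IAC–PAC is weak–strong twice, and phrases 3–4 restate phrases 1–2: a period heard twice, not a double period (which would end weakly at phrase 2).

repeated period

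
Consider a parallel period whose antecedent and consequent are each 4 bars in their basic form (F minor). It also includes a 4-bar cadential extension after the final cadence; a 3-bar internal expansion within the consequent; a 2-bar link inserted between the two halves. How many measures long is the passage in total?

Basic parallel period: 4 + 4 = 8 bars.
8 (basic form) + 4 (cadential extension) + 3 (internal expansion) + 2 (link) = 17.

17 measures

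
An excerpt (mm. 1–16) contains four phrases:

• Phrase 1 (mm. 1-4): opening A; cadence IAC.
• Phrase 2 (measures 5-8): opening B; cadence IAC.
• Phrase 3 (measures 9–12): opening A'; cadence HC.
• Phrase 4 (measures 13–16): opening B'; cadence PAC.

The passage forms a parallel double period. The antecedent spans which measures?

measures 1–8

In a double period the four phrases pair into a large antecedent (phrases 1–2, ending imperfect authentic cadence) and a large consequent (phrases 3–4, ending perfect authentic cadence). The antecedent spans bars 1–8.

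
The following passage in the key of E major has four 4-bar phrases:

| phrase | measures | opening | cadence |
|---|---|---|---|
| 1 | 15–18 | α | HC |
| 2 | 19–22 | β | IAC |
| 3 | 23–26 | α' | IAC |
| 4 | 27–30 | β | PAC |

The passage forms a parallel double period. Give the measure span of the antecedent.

In a double period the four phrases pair into a large antecedent (phrases 1–2, ending imperfect authentic cadence) and a large consequent (phrases 3–4, ending perfect authentic cadence). The antecedent spans mm. 15–22.

measures 15–22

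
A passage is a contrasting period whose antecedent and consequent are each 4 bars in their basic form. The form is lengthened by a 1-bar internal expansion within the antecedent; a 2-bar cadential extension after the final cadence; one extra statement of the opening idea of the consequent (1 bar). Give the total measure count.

12 measures

Basic contrasting period: 4 + 4 = 8 bars.
8 (basic form) + 1 (internal expansion) + 2 (cadential extension) + 1 (extra statement) = 12.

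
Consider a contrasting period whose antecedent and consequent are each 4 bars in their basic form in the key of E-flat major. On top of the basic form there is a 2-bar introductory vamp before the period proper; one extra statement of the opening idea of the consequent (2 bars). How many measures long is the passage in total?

12 measures

Basic contrasting period: 4 + 4 = 8 bars.
8 (basic form) + 2 (introduction) + 2 (extra statement) = 12.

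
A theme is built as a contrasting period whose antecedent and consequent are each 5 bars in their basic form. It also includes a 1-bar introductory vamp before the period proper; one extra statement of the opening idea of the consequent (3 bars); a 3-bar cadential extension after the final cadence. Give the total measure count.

Basic contrasting period: 5 + 5 = 10 bars.
10 (basic form) + 1 (introduction) + 3 (extra statement) + 3 (cadential extension) = 17.

17 measures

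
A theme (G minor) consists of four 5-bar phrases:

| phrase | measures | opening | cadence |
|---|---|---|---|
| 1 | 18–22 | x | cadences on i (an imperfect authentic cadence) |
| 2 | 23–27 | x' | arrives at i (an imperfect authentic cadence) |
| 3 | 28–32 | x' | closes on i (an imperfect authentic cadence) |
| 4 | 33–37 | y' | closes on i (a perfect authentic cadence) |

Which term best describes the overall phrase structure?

parallel double period

Four phrases in two halves: the first half (bars 18–27) ends with an imperfect authentic cadence, the second (bars 28–37) with a perfect authentic cadence — a large antecedent–consequent pair, i.e. a double period.
Phrase 3 begins with the same material as phrase 1, making it parallel.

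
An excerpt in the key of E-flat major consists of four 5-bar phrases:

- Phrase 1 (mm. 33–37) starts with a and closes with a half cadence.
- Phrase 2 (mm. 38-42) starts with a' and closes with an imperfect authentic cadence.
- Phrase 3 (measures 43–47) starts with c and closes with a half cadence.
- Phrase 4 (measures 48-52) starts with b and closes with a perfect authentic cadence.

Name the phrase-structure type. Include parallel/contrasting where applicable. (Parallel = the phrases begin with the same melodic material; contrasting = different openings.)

contrasting double period

Four phrases in two halves: the first half (measures 33-42) ends with an imperfect authentic cadence, the second (mm. 43–52) with a perfect authentic cadence — a large antecedent–consequent pair, i.e. a double period.
Phrase 3 begins with different material from phrase 1, making it contrasting.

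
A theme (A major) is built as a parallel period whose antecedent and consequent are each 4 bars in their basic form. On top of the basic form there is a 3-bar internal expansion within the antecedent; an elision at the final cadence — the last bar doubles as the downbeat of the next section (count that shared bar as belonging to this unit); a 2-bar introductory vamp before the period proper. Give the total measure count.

13 measures

Basic parallel period: 4 + 4 = 8 bars.
8 (basic form) + 3 (internal expansion) + 2 (introduction) = 13.
The elision shares a bar with the next section but does not change this unit's count.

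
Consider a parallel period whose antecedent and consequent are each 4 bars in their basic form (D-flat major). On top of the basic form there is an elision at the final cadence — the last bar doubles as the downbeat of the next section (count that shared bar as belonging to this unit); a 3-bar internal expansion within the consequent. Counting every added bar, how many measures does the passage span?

Basic parallel period: 4 + 4 = 8 bars.
8 (basic form) + 3 (internal expansion) = 11.
The elision shares a bar with the next section but does not change this unit's count.

11 measures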